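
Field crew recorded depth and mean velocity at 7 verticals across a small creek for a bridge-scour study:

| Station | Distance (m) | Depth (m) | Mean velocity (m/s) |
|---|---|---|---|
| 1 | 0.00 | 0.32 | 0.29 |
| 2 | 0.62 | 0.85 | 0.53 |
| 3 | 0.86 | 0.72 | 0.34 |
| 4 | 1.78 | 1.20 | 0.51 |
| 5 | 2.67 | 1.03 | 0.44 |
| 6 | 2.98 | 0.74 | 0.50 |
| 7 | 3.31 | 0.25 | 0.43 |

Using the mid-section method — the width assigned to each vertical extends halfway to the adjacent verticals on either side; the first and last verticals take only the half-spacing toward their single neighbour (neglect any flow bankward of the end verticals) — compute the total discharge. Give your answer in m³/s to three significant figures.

1.33 m³/s

w_1 = (0.62 − 0.00)/2 = 0.31 m; q_1 = 0.29 × 0.32 × 0.31 = 0.02877 m³/s
w_2 = (0.86 − 0.00)/2 = 0.43 m; q_2 = 0.53 × 0.85 × 0.43 = 0.1937 m³/s
w_3 = (1.78 − 0.62)/2 = 0.58 m; q_3 = 0.34 × 0.72 × 0.58 = 0.1420 m³/s
w_4 = (2.67 − 0.86)/2 = 0.905 m; q_4 = 0.51 × 1.20 × 0.905 = 0.5539 m³/s
w_5 = (2.98 − 1.78)/2 = 0.6 m; q_5 = 0.44 × 1.03 × 0.6 = 0.2719 m³/s
w_6 = (3.31 − 2.67)/2 = 0.32 m; q_6 = 0.50 × 0.74 × 0.32 = 0.1184 m³/s
w_7 = (3.31 − 2.98)/2 = 0.165 m; q_7 = 0.43 × 0.25 × 0.165 = 0.01774 m³/s
Q = Σ qᵢ = 1.326 m³/s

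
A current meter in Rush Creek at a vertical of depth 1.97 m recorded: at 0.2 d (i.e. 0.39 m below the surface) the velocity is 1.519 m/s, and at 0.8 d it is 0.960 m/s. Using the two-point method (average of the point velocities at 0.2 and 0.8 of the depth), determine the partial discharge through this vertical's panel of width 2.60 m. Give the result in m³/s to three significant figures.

6.35 m³/s

v̄ = (1.519 + 0.960) / 2 = 1.240 m/s
q = v̄ × d × w = 1.240 × 1.97 × 2.60 = 6.349 m³/s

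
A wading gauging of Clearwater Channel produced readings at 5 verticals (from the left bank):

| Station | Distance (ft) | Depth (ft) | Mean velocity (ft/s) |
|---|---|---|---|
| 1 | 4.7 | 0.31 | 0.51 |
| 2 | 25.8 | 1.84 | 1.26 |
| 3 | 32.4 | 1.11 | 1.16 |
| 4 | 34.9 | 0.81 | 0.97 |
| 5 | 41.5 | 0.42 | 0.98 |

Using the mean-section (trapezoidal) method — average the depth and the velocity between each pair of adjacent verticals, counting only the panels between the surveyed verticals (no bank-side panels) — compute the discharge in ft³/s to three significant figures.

38.4 ft³/s

Panel 1-2: Δb = 21.1 ft, d̄ = (0.31+1.84)/2 = 1.075, v̄ = (0.51+1.26)/2 = 0.885 → q = 21.1×1.075×0.885 = 20.07 ft³/s
Panel 2-3: Δb = 6.6 ft, d̄ = (1.84+1.11)/2 = 1.475, v̄ = (1.26+1.16)/2 = 1.21 → q = 6.6×1.475×1.21 = 11.78 ft³/s
Panel 3-4: Δb = 2.5 ft, d̄ = (1.11+0.81)/2 = 0.96, v̄ = (1.16+0.97)/2 = 1.065 → q = 2.5×0.96×1.065 = 2.556 ft³/s
Panel 4-5: Δb = 6.6 ft, d̄ = (0.81+0.42)/2 = 0.615, v̄ = (0.97+0.98)/2 = 0.975 → q = 6.6×0.615×0.975 = 3.958 ft³/s
Q = Σ q = 38.37 ft³/s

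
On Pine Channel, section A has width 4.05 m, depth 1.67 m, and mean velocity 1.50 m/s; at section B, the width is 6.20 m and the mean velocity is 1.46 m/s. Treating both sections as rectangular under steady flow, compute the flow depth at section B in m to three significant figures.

1.12 m

Q = A₁V₁ = (4.05×1.67) × 1.50 = 10.15 m³/s
d₂ = Q/(b₂ V₂) = 10.15/(6.20×1.46) = 1.121 m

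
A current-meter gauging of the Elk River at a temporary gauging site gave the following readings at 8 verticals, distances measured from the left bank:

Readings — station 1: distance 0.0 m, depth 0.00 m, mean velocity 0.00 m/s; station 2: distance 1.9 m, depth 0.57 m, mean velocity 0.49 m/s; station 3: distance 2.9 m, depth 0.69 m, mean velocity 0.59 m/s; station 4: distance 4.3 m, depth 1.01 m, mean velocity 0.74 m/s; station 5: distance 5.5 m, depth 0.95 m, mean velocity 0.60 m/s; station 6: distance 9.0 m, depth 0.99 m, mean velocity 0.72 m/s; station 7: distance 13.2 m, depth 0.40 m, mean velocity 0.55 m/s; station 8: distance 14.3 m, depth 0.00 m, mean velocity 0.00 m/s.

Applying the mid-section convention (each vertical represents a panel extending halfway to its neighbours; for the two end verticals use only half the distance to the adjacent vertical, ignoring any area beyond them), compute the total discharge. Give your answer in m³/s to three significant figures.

6.53 m³/s

w_2 = (2.9 − 0.0)/2 = 1.45 m; q_2 = 0.49 × 0.57 × 1.45 = 0.4050 m³/s
w_3 = (4.3 − 1.9)/2 = 1.2 m; q_3 = 0.59 × 0.69 × 1.2 = 0.4885 m³/s
w_4 = (5.5 − 2.9)/2 = 1.3 m; q_4 = 0.74 × 1.01 × 1.3 = 0.9716 m³/s
w_5 = (9.0 − 4.3)/2 = 2.35 m; q_5 = 0.60 × 0.95 × 2.35 = 1.340 m³/s
w_6 = (13.2 − 5.5)/2 = 3.85 m; q_6 = 0.72 × 0.99 × 3.85 = 2.744 m³/s
w_7 = (14.3 − 9.0)/2 = 2.65 m; q_7 = 0.55 × 0.40 × 2.65 = 0.5830 m³/s
Stations 1, 8 contribute zero (depth or velocity is 0).
Q = Σ qᵢ = 6.532 m³/s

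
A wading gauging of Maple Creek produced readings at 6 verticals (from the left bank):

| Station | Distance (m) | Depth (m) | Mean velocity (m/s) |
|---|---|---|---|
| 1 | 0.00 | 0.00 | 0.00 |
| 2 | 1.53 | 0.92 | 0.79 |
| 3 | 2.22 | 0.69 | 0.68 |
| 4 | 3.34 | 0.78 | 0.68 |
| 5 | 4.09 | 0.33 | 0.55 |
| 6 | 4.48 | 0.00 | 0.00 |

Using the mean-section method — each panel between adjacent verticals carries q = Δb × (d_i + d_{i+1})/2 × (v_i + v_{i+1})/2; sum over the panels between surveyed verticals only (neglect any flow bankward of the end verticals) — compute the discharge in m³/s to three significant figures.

1.52 m³/s

Panel 1-2: Δb = 1.53 m, d̄ = (0.00+0.92)/2 = 0.46, v̄ = (0.00+0.79)/2 = 0.395 → q = 1.53×0.46×0.395 = 0.2780 m³/s
Panel 2-3: Δb = 0.69 m, d̄ = (0.92+0.69)/2 = 0.805, v̄ = (0.79+0.68)/2 = 0.735 → q = 0.69×0.805×0.735 = 0.4083 m³/s
Panel 3-4: Δb = 1.12 m, d̄ = (0.69+0.78)/2 = 0.735, v̄ = (0.68+0.68)/2 = 0.68 → q = 1.12×0.735×0.68 = 0.5598 m³/s
Panel 4-5: Δb = 0.75 m, d̄ = (0.78+0.33)/2 = 0.555, v̄ = (0.68+0.55)/2 = 0.615 → q = 0.75×0.555×0.615 = 0.2560 m³/s
Panel 5-6: Δb = 0.39 m, d̄ = (0.33+0.00)/2 = 0.165, v̄ = (0.55+0.00)/2 = 0.275 → q = 0.39×0.165×0.275 = 0.01770 m³/s
Q = Σ q = 1.520 m³/s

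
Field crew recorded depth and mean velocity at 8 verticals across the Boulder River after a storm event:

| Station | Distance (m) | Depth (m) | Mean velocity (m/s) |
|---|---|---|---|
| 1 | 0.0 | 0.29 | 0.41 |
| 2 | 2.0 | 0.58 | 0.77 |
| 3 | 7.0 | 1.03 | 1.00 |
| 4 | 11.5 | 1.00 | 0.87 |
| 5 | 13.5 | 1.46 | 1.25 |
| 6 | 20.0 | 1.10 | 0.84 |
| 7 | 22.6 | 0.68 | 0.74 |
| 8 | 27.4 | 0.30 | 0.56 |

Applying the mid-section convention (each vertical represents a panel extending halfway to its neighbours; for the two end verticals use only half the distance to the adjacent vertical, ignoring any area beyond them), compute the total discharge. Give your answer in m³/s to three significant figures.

23.6 m³/s

w_1 = (2.0 − 0.0)/2 = 1 m; q_1 = 0.41 × 0.29 × 1 = 0.1189 m³/s
w_2 = (7.0 − 0.0)/2 = 3.5 m; q_2 = 0.77 × 0.58 × 3.5 = 1.563 m³/s
w_3 = (11.5 − 2.0)/2 = 4.75 m; q_3 = 1.00 × 1.03 × 4.75 = 4.893 m³/s
w_4 = (13.5 − 7.0)/2 = 3.25 m; q_4 = 0.87 × 1.00 × 3.25 = 2.828 m³/s
w_5 = (20.0 − 11.5)/2 = 4.25 m; q_5 = 1.25 × 1.46 × 4.25 = 7.756 m³/s
w_6 = (22.6 − 13.5)/2 = 4.55 m; q_6 = 0.84 × 1.10 × 4.55 = 4.204 m³/s
w_7 = (27.4 − 20.0)/2 = 3.7 m; q_7 = 0.74 × 0.68 × 3.7 = 1.862 m³/s
w_8 = (27.4 − 22.6)/2 = 2.4 m; q_8 = 0.56 × 0.30 × 2.4 = 0.4032 m³/s
Q = Σ qᵢ = 23.63 m³/s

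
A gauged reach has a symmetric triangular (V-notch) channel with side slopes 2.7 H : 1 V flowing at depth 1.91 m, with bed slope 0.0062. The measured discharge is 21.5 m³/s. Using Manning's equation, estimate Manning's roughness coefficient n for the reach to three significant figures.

0.0335

A = z·y² = 2.7×1.91² = 9.850 m²
P = 2y√(1+z²) = 2×1.91×√(1+2.7²) = 11.00 m
R = A/P = 9.850/11.00 = 0.8956 m
n = (1/Q)·A·R^(2/3)·S^(1/2) = (1/21.5) × 9.850 × 0.9291 × 0.07874 = 0.03352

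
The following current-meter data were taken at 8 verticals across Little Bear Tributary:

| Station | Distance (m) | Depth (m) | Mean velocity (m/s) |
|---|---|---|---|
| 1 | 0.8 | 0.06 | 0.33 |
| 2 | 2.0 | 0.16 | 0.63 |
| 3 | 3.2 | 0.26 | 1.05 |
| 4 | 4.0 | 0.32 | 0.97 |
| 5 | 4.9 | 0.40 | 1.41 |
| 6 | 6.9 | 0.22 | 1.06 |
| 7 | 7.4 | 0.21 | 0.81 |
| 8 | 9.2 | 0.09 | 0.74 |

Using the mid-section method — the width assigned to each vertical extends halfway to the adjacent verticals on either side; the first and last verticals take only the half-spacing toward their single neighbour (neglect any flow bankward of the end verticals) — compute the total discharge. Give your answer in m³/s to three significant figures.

2.03 m³/s

w_1 = (2.0 − 0.8)/2 = 0.6 m; q_1 = 0.33 × 0.06 × 0.6 = 0.01188 m³/s
w_2 = (3.2 − 0.8)/2 = 1.2 m; q_2 = 0.63 × 0.16 × 1.2 = 0.1210 m³/s
w_3 = (4.0 − 2.0)/2 = 1 m; q_3 = 1.05 × 0.26 × 1 = 0.2730 m³/s
w_4 = (4.9 − 3.2)/2 = 0.85 m; q_4 = 0.97 × 0.32 × 0.85 = 0.2638 m³/s
w_5 = (6.9 − 4.0)/2 = 1.45 m; q_5 = 1.41 × 0.40 × 1.45 = 0.8178 m³/s
w_6 = (7.4 − 4.9)/2 = 1.25 m; q_6 = 1.06 × 0.22 × 1.25 = 0.2915 m³/s
w_7 = (9.2 − 6.9)/2 = 1.15 m; q_7 = 0.81 × 0.21 × 1.15 = 0.1956 m³/s
w_8 = (9.2 − 7.4)/2 = 0.9 m; q_8 = 0.74 × 0.09 × 0.9 = 0.05994 m³/s
Q = Σ qᵢ = 2.035 m³/s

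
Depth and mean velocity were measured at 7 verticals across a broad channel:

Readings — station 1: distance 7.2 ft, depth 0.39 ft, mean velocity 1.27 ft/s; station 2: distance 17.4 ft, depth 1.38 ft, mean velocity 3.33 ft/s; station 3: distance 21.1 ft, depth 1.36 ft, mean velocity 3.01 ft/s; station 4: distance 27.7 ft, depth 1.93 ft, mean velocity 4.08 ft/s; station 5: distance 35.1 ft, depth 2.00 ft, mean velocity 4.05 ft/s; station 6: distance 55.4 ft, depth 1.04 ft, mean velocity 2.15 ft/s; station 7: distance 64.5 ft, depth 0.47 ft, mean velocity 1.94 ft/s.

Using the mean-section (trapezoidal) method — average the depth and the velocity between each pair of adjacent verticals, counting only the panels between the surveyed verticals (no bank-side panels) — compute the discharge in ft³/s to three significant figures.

Panel 1-2: Δb = 10.2 ft, d̄ = (0.39+1.38)/2 = 0.885, v̄ = (1.27+3.33)/2 = 2.3 → q = 10.2×0.885×2.3 = 20.76 ft³/s
Panel 2-3: Δb = 3.7 ft, d̄ = (1.38+1.36)/2 = 1.37, v̄ = (3.33+3.01)/2 = 3.17 → q = 3.7×1.37×3.17 = 16.07 ft³/s
Panel 3-4: Δb = 6.6 ft, d̄ = (1.36+1.93)/2 = 1.645, v̄ = (3.01+4.08)/2 = 3.545 → q = 6.6×1.645×3.545 = 38.49 ft³/s
Panel 4-5: Δb = 7.4 ft, d̄ = (1.93+2.00)/2 = 1.965, v̄ = (4.08+4.05)/2 = 4.065 → q = 7.4×1.965×4.065 = 59.11 ft³/s
Panel 5-6: Δb = 20.3 ft, d̄ = (2.00+1.04)/2 = 1.52, v̄ = (4.05+2.15)/2 = 3.1 → q = 20.3×1.52×3.1 = 95.65 ft³/s
Panel 6-7: Δb = 9.1 ft, d̄ = (1.04+0.47)/2 = 0.755, v̄ = (2.15+1.94)/2 = 2.045 → q = 9.1×0.755×2.045 = 14.05 ft³/s
Q = Σ q = 244.1 ft³/s

244 ft³/s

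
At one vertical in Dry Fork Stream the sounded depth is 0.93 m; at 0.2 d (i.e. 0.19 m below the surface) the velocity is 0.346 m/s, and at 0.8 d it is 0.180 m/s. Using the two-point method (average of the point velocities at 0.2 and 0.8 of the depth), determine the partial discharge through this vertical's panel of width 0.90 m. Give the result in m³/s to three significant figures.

0.220 m³/s

v̄ = (0.346 + 0.180) / 2 = 0.2630 m/s
q = v̄ × d × w = 0.2630 × 0.93 × 0.90 = 0.2201 m³/s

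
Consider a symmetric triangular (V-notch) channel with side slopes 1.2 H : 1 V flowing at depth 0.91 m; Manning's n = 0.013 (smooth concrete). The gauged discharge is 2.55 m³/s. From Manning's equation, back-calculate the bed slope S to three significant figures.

0.00452

A = z·y² = 1.2×0.91² = 0.9937 m²
P = 2y√(1+z²) = 2×0.91×√(1+1.2²) = 2.843 m
R = A/P = 0.9937/2.843 = 0.3495 m
S = (Q·n / (1·A·R^(2/3)))² = (2.55×0.013 / (1×0.9937×0.4962))² = 0.004520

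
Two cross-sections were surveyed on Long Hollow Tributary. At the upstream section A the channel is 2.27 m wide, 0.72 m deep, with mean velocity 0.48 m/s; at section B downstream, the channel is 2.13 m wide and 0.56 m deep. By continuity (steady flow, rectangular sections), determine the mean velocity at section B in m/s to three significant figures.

0.658 m/s

Q = A₁V₁ = (2.27×0.72) × 0.48 = 0.7845 m³/s
A₂ = 2.13 × 0.56 = 1.193 m²
V₂ = Q/A₂ = 0.7845/1.193 = 0.6577 m/s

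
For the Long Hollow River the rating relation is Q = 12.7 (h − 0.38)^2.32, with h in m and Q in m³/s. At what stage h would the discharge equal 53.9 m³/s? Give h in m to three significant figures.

2.24 m

h − h₀ = (Q/C)^(1/b) = (53.9/12.7)^(1/2.32) = 1.865 m
h = 0.38 + 1.865 = 2.245 m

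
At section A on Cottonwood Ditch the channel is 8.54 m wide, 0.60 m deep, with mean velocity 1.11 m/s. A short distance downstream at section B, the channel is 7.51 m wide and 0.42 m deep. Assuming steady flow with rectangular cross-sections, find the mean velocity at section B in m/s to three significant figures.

1.80 m/s

Q = A₁V₁ = (8.54×0.60) × 1.11 = 5.688 m³/s
A₂ = 7.51 × 0.42 = 3.154 m²
V₂ = Q/A₂ = 5.688/3.154 = 1.803 m/s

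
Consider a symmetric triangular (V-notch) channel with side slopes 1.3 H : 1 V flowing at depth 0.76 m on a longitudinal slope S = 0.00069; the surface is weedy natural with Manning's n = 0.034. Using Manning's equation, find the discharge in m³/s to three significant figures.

A = z·y² = 1.3×0.76² = 0.7509 m²
P = 2y√(1+z²) = 2×0.76×√(1+1.3²) = 2.493 m
R = A/P = 0.7509/2.493 = 0.3012 m
Q = (1/n)·A·R^(2/3)·S^(1/2) = (1/0.034) × 0.7509 × 0.3012^(2/3) × 0.00069^(1/2) = 0.2607 m³/s

0.261 m³/s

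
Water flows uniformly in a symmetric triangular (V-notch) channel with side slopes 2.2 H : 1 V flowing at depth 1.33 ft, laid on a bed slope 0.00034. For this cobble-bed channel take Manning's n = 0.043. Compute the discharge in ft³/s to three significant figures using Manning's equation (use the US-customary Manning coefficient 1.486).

1.77 ft³/s

A = z·y² = 2.2×1.33² = 3.892 ft²
P = 2y√(1+z²) = 2×1.33×√(1+2.2²) = 6.428 ft
R = A/P = 3.892/6.428 = 0.6054 ft
Q = (1.486/n)·A·R^(2/3)·S^(1/2) = (1.486/0.043) × 3.892 × 0.6054^(2/3) × 0.00034^(1/2) = 1.775 ft³/s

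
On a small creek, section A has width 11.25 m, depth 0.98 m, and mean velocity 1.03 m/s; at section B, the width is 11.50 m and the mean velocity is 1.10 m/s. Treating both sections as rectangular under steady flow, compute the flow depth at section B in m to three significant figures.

Q = A₁V₁ = (11.25×0.98) × 1.03 = 11.36 m³/s
d₂ = Q/(b₂ V₂) = 11.36/(11.50×1.10) = 0.8977 m

0.898 m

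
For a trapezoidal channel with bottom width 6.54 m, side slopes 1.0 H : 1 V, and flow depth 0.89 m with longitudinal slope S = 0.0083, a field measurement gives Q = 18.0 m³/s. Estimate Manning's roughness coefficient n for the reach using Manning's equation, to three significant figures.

A = (b + z·y)·y = (6.54 + 1.0×0.89)×0.89 = 6.613 m²
P = b + 2y√(1+z²) = 6.54 + 2×0.89×√(1+1.0²) = 9.057 m
R = A/P = 6.613/9.057 = 0.7301 m
n = (1/Q)·A·R^(2/3)·S^(1/2) = (1/18.0) × 6.613 × 0.8108 × 0.09110 = 0.02714

0.0271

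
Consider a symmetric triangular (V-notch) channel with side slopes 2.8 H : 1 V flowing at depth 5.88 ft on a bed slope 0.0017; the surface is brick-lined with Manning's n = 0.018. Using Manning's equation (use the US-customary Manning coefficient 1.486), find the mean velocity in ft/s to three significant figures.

6.71 ft/s

A = z·y² = 2.8×5.88² = 96.81 ft²
P = 2y√(1+z²) = 2×5.88×√(1+2.8²) = 34.96 ft
R = A/P = 96.81/34.96 = 2.769 ft
Q = (1.486/n)·A·R^(2/3)·S^(1/2) = (1.486/0.018) × 96.81 × 2.769^(2/3) × 0.0017^(1/2) = 649.7 ft³/s
V = Q/A = 649.7/96.81 = 6.712 ft/s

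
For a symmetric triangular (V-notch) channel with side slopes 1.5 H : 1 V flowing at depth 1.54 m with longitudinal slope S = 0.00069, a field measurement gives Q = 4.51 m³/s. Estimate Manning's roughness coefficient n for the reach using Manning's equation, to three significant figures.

0.0154

A = z·y² = 1.5×1.54² = 3.557 m²
P = 2y√(1+z²) = 2×1.54×√(1+1.5²) = 5.553 m
R = A/P = 3.557/5.553 = 0.6407 m
n = (1/Q)·A·R^(2/3)·S^(1/2) = (1/4.51) × 3.557 × 0.7432 × 0.02627 = 0.01540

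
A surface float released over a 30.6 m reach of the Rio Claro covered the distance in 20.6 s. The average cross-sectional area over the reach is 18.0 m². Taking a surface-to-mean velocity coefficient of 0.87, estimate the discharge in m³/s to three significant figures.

v_surface = L / t̄ = 30.6 / 20.6 = 1.485 m/s
v_mean = 0.87 × 1.485 = 1.292 m/s
Q = A × v_mean = 18.0 × 1.292 = 23.26 m³/s

23.3 m³/s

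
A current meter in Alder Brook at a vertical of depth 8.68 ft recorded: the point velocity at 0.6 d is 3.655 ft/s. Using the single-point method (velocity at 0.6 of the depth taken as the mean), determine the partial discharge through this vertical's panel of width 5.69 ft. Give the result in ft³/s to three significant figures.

v̄ = v₀.₆ = 3.655 ft/s
q = v̄ × d × w = 3.655 × 8.68 × 5.69 = 180.5 ft³/s

181 ft³/s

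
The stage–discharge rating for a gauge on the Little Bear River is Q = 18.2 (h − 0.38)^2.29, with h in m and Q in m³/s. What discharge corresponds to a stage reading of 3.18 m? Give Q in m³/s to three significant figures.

Q = 18.2 × (3.18 − 0.38)^2.29 = 18.2 × 2.8^2.29 = 192.3 m³/s

192 m³/s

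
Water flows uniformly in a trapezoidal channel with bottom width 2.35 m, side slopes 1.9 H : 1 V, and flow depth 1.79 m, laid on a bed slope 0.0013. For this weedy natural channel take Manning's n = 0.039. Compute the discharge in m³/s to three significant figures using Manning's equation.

9.68 m³/s

A = (b + z·y)·y = (2.35 + 1.9×1.79)×1.79 = 10.29 m²
P = b + 2y√(1+z²) = 2.35 + 2×1.79×√(1+1.9²) = 10.04 m
R = A/P = 10.29/10.04 = 1.026 m
Q = (1/n)·A·R^(2/3)·S^(1/2) = (1/0.039) × 10.29 × 1.026^(2/3) × 0.0013^(1/2) = 9.679 m³/s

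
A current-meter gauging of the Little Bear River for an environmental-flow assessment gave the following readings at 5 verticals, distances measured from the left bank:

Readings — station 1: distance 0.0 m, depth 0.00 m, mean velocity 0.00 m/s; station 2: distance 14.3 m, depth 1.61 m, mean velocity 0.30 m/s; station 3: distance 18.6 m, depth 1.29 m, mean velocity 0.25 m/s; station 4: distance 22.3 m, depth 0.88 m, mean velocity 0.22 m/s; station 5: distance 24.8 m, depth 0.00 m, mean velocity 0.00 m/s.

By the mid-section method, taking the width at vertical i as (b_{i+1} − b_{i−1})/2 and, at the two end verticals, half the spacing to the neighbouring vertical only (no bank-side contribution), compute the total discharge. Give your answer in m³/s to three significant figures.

6.38 m³/s

w_2 = (18.6 − 0.0)/2 = 9.3 m; q_2 = 0.30 × 1.61 × 9.3 = 4.492 m³/s
w_3 = (22.3 − 14.3)/2 = 4 m; q_3 = 0.25 × 1.29 × 4 = 1.290 m³/s
w_4 = (24.8 − 18.6)/2 = 3.1 m; q_4 = 0.22 × 0.88 × 3.1 = 0.6002 m³/s
Stations 1, 5 contribute zero (depth or velocity is 0).
Q = Σ qᵢ = 6.382 m³/s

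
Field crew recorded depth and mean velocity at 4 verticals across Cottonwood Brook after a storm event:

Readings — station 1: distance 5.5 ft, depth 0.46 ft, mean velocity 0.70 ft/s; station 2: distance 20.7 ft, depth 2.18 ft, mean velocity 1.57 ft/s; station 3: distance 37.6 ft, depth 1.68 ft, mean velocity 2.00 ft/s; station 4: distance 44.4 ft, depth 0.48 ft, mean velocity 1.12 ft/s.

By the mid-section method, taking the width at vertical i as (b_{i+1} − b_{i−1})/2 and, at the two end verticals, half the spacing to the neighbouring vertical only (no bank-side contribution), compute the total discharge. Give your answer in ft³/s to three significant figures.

99.0 ft³/s

w_1 = (20.7 − 5.5)/2 = 7.6 ft; q_1 = 0.70 × 0.46 × 7.6 = 2.447 ft³/s
w_2 = (37.6 − 5.5)/2 = 16.05 ft; q_2 = 1.57 × 2.18 × 16.05 = 54.93 ft³/s
w_3 = (44.4 − 20.7)/2 = 11.85 ft; q_3 = 2.00 × 1.68 × 11.85 = 39.82 ft³/s
w_4 = (44.4 − 37.6)/2 = 3.4 ft; q_4 = 1.12 × 0.48 × 3.4 = 1.828 ft³/s
Q = Σ qᵢ = 99.02 ft³/s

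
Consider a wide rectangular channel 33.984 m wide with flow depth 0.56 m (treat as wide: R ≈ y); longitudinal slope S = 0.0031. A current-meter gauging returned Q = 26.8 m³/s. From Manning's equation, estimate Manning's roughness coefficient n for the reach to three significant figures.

A = b·y = 33.984 × 0.56 = 19.03 m²
Wide channel: R ≈ y = 0.56 m
n = (1/Q)·A·R^(2/3)·S^(1/2) = (1/26.8) × 19.03 × 0.6794 × 0.05568 = 0.02686

0.0269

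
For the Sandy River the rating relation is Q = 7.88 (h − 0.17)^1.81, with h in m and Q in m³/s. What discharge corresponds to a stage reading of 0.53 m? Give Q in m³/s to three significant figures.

Q = 7.88 × (0.53 − 0.17)^1.81 = 7.88 × 0.36^1.81 = 1.240 m³/s

1.24 m³/s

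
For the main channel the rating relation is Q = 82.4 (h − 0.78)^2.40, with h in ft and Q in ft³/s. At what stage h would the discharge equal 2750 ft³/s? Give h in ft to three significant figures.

h − h₀ = (Q/C)^(1/b) = (2750/82.4)^(1/2.40) = 4.313 ft
h = 0.78 + 4.313 = 5.093 ft

5.09 ft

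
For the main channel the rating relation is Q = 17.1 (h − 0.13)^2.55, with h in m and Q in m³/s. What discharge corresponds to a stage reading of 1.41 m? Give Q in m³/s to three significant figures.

Q = 17.1 × (1.41 − 0.13)^2.55 = 17.1 × 1.28^2.55 = 32.09 m³/s

32.1 m³/s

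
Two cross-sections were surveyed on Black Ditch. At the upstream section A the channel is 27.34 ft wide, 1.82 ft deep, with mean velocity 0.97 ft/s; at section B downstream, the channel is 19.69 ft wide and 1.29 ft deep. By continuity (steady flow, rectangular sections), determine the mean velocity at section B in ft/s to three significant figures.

Q = A₁V₁ = (27.34×1.82) × 0.97 = 48.27 ft³/s
A₂ = 19.69 × 1.29 = 25.40 ft²
V₂ = Q/A₂ = 48.27/25.40 = 1.900 ft/s

1.90 ft/s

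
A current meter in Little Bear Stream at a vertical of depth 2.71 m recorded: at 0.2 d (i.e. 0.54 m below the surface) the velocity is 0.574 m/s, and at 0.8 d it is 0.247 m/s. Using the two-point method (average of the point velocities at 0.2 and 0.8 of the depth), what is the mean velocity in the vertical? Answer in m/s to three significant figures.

0.411 m/s

v̄ = (0.574 + 0.247) / 2 = 0.4105 m/s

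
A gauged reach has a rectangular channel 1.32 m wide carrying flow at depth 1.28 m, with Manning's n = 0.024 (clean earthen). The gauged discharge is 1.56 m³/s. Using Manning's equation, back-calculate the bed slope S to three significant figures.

A = b·y = 1.32 × 1.28 = 1.690 m²
P = b + 2y = 1.32 + 2×1.28 = 3.880 m
R = A/P = 1.690/3.880 = 0.4355 m
S = (Q·n / (1·A·R^(2/3)))² = (1.56×0.024 / (1×1.690×0.5745))² = 0.001488

0.00149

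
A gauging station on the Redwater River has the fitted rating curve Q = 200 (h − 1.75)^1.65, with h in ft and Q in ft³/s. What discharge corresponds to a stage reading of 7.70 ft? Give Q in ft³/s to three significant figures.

Q = 200 × (7.70 − 1.75)^1.65 = 200 × 5.95^1.65 = 3793 ft³/s

3790 ft³/s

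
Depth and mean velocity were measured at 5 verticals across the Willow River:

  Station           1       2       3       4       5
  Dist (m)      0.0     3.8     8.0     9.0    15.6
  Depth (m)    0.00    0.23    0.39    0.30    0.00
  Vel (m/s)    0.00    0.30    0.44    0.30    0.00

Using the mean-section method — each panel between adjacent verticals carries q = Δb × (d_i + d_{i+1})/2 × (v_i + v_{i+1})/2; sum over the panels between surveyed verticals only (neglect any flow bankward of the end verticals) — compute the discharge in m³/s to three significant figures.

Panel 1-2: Δb = 3.8 m, d̄ = (0.00+0.23)/2 = 0.115, v̄ = (0.00+0.30)/2 = 0.15 → q = 3.8×0.115×0.15 = 0.06555 m³/s
Panel 2-3: Δb = 4.2 m, d̄ = (0.23+0.39)/2 = 0.31, v̄ = (0.30+0.44)/2 = 0.37 → q = 4.2×0.31×0.37 = 0.4817 m³/s
Panel 3-4: Δb = 1 m, d̄ = (0.39+0.30)/2 = 0.345, v̄ = (0.44+0.30)/2 = 0.37 → q = 1×0.345×0.37 = 0.1277 m³/s
Panel 4-5: Δb = 6.6 m, d̄ = (0.30+0.00)/2 = 0.15, v̄ = (0.30+0.00)/2 = 0.15 → q = 6.6×0.15×0.15 = 0.1485 m³/s
Q = Σ q = 0.8234 m³/s

0.823 m³/s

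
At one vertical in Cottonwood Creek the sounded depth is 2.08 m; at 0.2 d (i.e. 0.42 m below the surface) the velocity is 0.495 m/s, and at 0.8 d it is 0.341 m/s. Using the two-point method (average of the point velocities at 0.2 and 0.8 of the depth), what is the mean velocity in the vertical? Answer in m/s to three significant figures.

0.418 m/s

v̄ = (0.495 + 0.341) / 2 = 0.4180 m/s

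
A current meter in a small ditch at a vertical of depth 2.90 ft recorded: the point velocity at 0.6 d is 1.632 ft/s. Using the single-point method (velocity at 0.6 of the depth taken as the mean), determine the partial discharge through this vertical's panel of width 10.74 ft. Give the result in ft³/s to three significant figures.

v̄ = v₀.₆ = 1.632 ft/s
q = v̄ × d × w = 1.632 × 2.90 × 10.74 = 50.83 ft³/s

50.8 ft³/s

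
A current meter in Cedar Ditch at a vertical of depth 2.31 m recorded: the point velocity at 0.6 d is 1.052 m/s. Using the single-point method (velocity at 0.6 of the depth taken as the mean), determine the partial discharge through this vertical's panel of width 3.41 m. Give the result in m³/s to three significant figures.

8.29 m³/s

v̄ = v₀.₆ = 1.052 m/s
q = v̄ × d × w = 1.052 × 2.31 × 3.41 = 8.287 m³/s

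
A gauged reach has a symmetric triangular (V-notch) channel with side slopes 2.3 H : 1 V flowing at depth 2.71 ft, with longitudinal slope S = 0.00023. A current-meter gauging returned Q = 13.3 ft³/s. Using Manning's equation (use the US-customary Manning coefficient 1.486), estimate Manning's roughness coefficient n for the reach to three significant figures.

0.0331

A = z·y² = 2.3×2.71² = 16.89 ft²
P = 2y√(1+z²) = 2×2.71×√(1+2.3²) = 13.59 ft
R = A/P = 16.89/13.59 = 1.243 ft
n = (1.486/Q)·A·R^(2/3)·S^(1/2) = (1.486/13.3) × 16.89 × 1.156 × 0.01517 = 0.03308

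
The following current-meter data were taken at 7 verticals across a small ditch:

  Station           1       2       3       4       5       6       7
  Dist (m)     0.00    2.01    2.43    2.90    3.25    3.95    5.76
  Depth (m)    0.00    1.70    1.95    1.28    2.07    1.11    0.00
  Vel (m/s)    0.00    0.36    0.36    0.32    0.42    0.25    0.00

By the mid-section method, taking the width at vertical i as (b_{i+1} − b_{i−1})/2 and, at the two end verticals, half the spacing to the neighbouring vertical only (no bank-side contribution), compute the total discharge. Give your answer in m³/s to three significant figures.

w_2 = (2.43 − 0.00)/2 = 1.215 m; q_2 = 0.36 × 1.70 × 1.215 = 0.7436 m³/s
w_3 = (2.90 − 2.01)/2 = 0.445 m; q_3 = 0.36 × 1.95 × 0.445 = 0.3124 m³/s
w_4 = (3.25 − 2.43)/2 = 0.41 m; q_4 = 0.32 × 1.28 × 0.41 = 0.1679 m³/s
w_5 = (3.95 − 2.90)/2 = 0.525 m; q_5 = 0.42 × 2.07 × 0.525 = 0.4564 m³/s
w_6 = (5.76 − 3.25)/2 = 1.255 m; q_6 = 0.25 × 1.11 × 1.255 = 0.3483 m³/s
Stations 1, 7 contribute zero (depth or velocity is 0).
Q = Σ qᵢ = 2.029 m³/s

2.03 m³/s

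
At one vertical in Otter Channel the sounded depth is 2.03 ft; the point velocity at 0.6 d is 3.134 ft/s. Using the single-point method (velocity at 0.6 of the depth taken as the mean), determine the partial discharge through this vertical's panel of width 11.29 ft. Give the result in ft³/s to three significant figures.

71.8 ft³/s

v̄ = v₀.₆ = 3.134 ft/s
q = v̄ × d × w = 3.134 × 2.03 × 11.29 = 71.83 ft³/s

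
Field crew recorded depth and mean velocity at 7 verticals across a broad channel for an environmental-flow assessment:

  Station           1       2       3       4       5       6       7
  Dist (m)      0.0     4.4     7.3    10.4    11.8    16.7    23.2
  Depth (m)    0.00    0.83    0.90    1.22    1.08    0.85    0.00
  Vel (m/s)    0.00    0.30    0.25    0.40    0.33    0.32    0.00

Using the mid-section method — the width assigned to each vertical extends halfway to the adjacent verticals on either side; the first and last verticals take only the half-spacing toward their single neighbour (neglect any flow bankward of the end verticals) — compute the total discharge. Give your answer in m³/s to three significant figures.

w_2 = (7.3 − 0.0)/2 = 3.65 m; q_2 = 0.30 × 0.83 × 3.65 = 0.9089 m³/s
w_3 = (10.4 − 4.4)/2 = 3 m; q_3 = 0.25 × 0.90 × 3 = 0.6750 m³/s
w_4 = (11.8 − 7.3)/2 = 2.25 m; q_4 = 0.40 × 1.22 × 2.25 = 1.098 m³/s
w_5 = (16.7 − 10.4)/2 = 3.15 m; q_5 = 0.33 × 1.08 × 3.15 = 1.123 m³/s
w_6 = (23.2 − 11.8)/2 = 5.7 m; q_6 = 0.32 × 0.85 × 5.7 = 1.550 m³/s
Stations 1, 7 contribute zero (depth or velocity is 0).
Q = Σ qᵢ = 5.355 m³/s

5.35 m³/s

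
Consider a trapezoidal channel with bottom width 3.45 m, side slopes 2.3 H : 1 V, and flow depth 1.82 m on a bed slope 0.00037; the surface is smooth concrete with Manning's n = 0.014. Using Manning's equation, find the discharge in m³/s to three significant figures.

A = (b + z·y)·y = (3.45 + 2.3×1.82)×1.82 = 13.90 m²
P = b + 2y√(1+z²) = 3.45 + 2×1.82×√(1+2.3²) = 12.58 m
R = A/P = 13.90/12.58 = 1.105 m
Q = (1/n)·A·R^(2/3)·S^(1/2) = (1/0.014) × 13.90 × 1.105^(2/3) × 0.00037^(1/2) = 20.41 m³/s

20.4 m³/s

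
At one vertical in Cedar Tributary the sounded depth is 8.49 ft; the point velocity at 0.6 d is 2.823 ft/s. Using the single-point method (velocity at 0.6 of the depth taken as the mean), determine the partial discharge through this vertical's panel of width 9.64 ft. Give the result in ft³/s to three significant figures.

231 ft³/s

v̄ = v₀.₆ = 2.823 ft/s
q = v̄ × d × w = 2.823 × 8.49 × 9.64 = 231.0 ft³/s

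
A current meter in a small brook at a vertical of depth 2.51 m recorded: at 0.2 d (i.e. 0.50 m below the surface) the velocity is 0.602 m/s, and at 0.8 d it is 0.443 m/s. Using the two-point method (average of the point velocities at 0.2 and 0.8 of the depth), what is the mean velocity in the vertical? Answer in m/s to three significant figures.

0.523 m/s

v̄ = (0.602 + 0.443) / 2 = 0.5225 m/s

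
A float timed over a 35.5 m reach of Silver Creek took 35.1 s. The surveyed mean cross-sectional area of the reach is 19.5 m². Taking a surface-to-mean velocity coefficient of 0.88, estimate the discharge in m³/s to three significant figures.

v_surface = L / t̄ = 35.5 / 35.1 = 1.011 m/s
v_mean = 0.88 × 1.011 = 0.8900 m/s
Q = A × v_mean = 19.5 × 0.8900 = 17.36 m³/s

17.4 m³/s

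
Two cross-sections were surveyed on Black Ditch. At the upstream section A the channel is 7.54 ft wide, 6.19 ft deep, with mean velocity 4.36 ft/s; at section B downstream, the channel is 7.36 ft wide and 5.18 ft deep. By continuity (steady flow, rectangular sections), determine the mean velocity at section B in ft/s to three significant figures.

5.34 ft/s

Q = A₁V₁ = (7.54×6.19) × 4.36 = 203.5 ft³/s
A₂ = 7.36 × 5.18 = 38.12 ft²
V₂ = Q/A₂ = 203.5/38.12 = 5.338 ft/s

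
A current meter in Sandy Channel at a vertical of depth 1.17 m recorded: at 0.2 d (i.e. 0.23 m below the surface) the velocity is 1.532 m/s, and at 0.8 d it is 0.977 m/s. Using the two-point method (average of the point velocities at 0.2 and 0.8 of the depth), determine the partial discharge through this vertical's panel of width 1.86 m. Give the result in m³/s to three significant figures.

v̄ = (1.532 + 0.977) / 2 = 1.255 m/s
q = v̄ × d × w = 1.255 × 1.17 × 1.86 = 2.730 m³/s

2.73 m³/s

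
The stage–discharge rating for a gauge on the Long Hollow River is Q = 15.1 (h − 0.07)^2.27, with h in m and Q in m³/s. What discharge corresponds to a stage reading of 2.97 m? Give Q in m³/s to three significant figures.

169 m³/s

Q = 15.1 × (2.97 − 0.07)^2.27 = 15.1 × 2.9^2.27 = 169.3 m³/s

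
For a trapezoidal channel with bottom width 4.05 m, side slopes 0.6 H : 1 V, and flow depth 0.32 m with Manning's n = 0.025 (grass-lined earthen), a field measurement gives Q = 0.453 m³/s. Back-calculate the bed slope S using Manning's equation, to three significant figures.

A = (b + z·y)·y = (4.05 + 0.6×0.32)×0.32 = 1.357 m²
P = b + 2y√(1+z²) = 4.05 + 2×0.32×√(1+0.6²) = 4.796 m
R = A/P = 1.357/4.796 = 0.2830 m
S = (Q·n / (1·A·R^(2/3)))² = (0.453×0.025 / (1×1.357×0.4311))² = 0.0003746

0.000375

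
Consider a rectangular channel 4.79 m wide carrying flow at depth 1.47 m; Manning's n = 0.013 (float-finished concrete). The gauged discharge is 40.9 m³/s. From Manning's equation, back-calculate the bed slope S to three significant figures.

A = b·y = 4.79 × 1.47 = 7.041 m²
P = b + 2y = 4.79 + 2×1.47 = 7.730 m
R = A/P = 7.041/7.730 = 0.9109 m
S = (Q·n / (1·A·R^(2/3)))² = (40.9×0.013 / (1×7.041×0.9397))² = 0.006457

0.00646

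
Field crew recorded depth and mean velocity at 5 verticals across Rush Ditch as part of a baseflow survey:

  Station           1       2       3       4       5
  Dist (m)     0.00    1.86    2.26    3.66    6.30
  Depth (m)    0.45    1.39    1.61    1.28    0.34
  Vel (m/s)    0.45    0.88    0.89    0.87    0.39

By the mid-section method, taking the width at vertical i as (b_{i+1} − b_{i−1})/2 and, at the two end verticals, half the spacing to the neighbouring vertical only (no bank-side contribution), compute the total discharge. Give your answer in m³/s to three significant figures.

w_1 = (1.86 − 0.00)/2 = 0.93 m; q_1 = 0.45 × 0.45 × 0.93 = 0.1883 m³/s
w_2 = (2.26 − 0.00)/2 = 1.13 m; q_2 = 0.88 × 1.39 × 1.13 = 1.382 m³/s
w_3 = (3.66 − 1.86)/2 = 0.9 m; q_3 = 0.89 × 1.61 × 0.9 = 1.290 m³/s
w_4 = (6.30 − 2.26)/2 = 2.02 m; q_4 = 0.87 × 1.28 × 2.02 = 2.249 m³/s
w_5 = (6.30 − 3.66)/2 = 1.32 m; q_5 = 0.39 × 0.34 × 1.32 = 0.1750 m³/s
Q = Σ qᵢ = 5.285 m³/s

5.28 m³/s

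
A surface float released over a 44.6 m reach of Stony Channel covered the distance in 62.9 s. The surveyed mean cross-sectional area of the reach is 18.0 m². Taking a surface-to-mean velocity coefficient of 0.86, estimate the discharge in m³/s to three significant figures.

v_surface = L / t̄ = 44.6 / 62.9 = 0.7091 m/s
v_mean = 0.86 × 0.7091 = 0.6098 m/s
Q = A × v_mean = 18.0 × 0.6098 = 10.98 m³/s

11.0 m³/s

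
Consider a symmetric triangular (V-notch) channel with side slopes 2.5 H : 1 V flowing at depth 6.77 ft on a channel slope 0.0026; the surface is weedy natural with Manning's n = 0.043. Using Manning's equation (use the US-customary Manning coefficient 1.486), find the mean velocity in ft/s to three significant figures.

A = z·y² = 2.5×6.77² = 114.6 ft²
P = 2y√(1+z²) = 2×6.77×√(1+2.5²) = 36.46 ft
R = A/P = 114.6/36.46 = 3.143 ft
Q = (1.486/n)·A·R^(2/3)·S^(1/2) = (1.486/0.043) × 114.6 × 3.143^(2/3) × 0.0026^(1/2) = 433.2 ft³/s
V = Q/A = 433.2/114.6 = 3.781 ft/s

3.78 ft/s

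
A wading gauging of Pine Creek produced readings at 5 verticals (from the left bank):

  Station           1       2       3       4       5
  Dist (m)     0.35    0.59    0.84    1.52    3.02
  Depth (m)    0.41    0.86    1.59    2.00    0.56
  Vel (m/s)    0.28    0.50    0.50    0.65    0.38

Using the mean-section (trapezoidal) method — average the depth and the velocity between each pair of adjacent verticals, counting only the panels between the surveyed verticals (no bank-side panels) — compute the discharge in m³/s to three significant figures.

1.90 m³/s

Panel 1-2: Δb = 0.24 m, d̄ = (0.41+0.86)/2 = 0.635, v̄ = (0.28+0.50)/2 = 0.39 → q = 0.24×0.635×0.39 = 0.05944 m³/s
Panel 2-3: Δb = 0.25 m, d̄ = (0.86+1.59)/2 = 1.225, v̄ = (0.50+0.50)/2 = 0.5 → q = 0.25×1.225×0.5 = 0.1531 m³/s
Panel 3-4: Δb = 0.68 m, d̄ = (1.59+2.00)/2 = 1.795, v̄ = (0.50+0.65)/2 = 0.575 → q = 0.68×1.795×0.575 = 0.7018 m³/s
Panel 4-5: Δb = 1.5 m, d̄ = (2.00+0.56)/2 = 1.28, v̄ = (0.65+0.38)/2 = 0.515 → q = 1.5×1.28×0.515 = 0.9888 m³/s
Q = Σ q = 1.903 m³/s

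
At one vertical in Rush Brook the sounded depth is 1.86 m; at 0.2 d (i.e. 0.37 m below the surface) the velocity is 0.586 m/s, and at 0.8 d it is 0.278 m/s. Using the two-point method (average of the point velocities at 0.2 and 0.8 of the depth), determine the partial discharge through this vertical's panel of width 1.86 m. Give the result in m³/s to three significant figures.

v̄ = (0.586 + 0.278) / 2 = 0.4320 m/s
q = v̄ × d × w = 0.4320 × 1.86 × 1.86 = 1.495 m³/s

1.49 m³/s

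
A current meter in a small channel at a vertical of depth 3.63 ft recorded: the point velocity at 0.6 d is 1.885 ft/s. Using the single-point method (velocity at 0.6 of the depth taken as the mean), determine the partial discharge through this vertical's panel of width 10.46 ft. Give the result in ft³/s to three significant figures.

71.6 ft³/s

v̄ = v₀.₆ = 1.885 ft/s
q = v̄ × d × w = 1.885 × 3.63 × 10.46 = 71.57 ft³/s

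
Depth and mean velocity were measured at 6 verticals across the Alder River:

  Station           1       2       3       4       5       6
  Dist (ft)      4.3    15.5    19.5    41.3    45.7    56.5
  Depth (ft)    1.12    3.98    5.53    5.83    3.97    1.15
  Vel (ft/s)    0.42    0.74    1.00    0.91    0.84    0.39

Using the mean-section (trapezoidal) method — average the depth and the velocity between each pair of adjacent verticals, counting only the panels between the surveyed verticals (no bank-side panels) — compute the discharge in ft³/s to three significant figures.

Panel 1-2: Δb = 11.2 ft, d̄ = (1.12+3.98)/2 = 2.55, v̄ = (0.42+0.74)/2 = 0.58 → q = 11.2×2.55×0.58 = 16.56 ft³/s
Panel 2-3: Δb = 4 ft, d̄ = (3.98+5.53)/2 = 4.755, v̄ = (0.74+1.00)/2 = 0.87 → q = 4×4.755×0.87 = 16.55 ft³/s
Panel 3-4: Δb = 21.8 ft, d̄ = (5.53+5.83)/2 = 5.68, v̄ = (1.00+0.91)/2 = 0.955 → q = 21.8×5.68×0.955 = 118.3 ft³/s
Panel 4-5: Δb = 4.4 ft, d̄ = (5.83+3.97)/2 = 4.9, v̄ = (0.91+0.84)/2 = 0.875 → q = 4.4×4.9×0.875 = 18.87 ft³/s
Panel 5-6: Δb = 10.8 ft, d̄ = (3.97+1.15)/2 = 2.56, v̄ = (0.84+0.39)/2 = 0.615 → q = 10.8×2.56×0.615 = 17.00 ft³/s
Q = Σ q = 187.2 ft³/s

187 ft³/s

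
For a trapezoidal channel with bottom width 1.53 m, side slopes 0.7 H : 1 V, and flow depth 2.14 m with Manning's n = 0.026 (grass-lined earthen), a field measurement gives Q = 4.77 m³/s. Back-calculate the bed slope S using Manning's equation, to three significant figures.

0.000387

A = (b + z·y)·y = (1.53 + 0.7×2.14)×2.14 = 6.480 m²
P = b + 2y√(1+z²) = 1.53 + 2×2.14×√(1+0.7²) = 6.754 m
R = A/P = 6.480/6.754 = 0.9594 m
S = (Q·n / (1·A·R^(2/3)))² = (4.77×0.026 / (1×6.480×0.9727))² = 0.0003871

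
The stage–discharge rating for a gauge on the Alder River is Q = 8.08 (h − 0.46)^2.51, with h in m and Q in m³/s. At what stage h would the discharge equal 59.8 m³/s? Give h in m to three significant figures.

h − h₀ = (Q/C)^(1/b) = (59.8/8.08)^(1/2.51) = 2.220 m
h = 0.46 + 2.220 = 2.680 m

2.68 m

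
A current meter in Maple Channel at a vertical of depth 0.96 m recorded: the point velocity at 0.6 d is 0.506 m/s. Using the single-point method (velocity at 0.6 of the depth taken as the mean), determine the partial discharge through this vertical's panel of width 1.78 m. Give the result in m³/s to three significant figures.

v̄ = v₀.₆ = 0.506 m/s
q = v̄ × d × w = 0.5060 × 0.96 × 1.78 = 0.8647 m³/s

0.865 m³/s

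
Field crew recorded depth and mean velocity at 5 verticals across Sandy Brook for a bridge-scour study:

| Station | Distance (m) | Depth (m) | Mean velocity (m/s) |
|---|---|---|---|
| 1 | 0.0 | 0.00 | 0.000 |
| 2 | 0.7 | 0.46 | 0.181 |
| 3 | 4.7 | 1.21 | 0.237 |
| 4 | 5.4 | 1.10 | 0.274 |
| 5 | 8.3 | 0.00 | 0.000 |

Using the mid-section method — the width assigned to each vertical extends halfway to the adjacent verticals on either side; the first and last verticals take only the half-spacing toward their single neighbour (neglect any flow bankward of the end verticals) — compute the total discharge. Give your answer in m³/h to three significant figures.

w_2 = (4.7 − 0.0)/2 = 2.35 m; q_2 = 0.181 × 0.46 × 2.35 = 0.1957 m³/s
w_3 = (5.4 − 0.7)/2 = 2.35 m; q_3 = 0.237 × 1.21 × 2.35 = 0.6739 m³/s
w_4 = (8.3 − 4.7)/2 = 1.8 m; q_4 = 0.274 × 1.10 × 1.8 = 0.5425 m³/s
Stations 1, 5 contribute zero (depth or velocity is 0).
Q = Σ qᵢ = 1.412 m³/s
= 1.412 × 3600 = 5084 m³/h

5080 m³/h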